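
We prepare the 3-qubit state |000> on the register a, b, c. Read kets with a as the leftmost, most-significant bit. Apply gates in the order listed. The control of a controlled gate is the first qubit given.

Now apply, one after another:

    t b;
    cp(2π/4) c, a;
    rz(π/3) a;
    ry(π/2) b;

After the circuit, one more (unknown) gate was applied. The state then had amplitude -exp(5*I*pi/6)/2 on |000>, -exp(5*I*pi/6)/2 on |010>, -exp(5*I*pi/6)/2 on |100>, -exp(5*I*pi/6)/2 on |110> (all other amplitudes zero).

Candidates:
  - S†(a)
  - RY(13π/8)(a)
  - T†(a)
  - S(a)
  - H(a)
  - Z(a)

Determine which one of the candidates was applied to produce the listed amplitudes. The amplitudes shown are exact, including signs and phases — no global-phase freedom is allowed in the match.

The unique candidate consistent with the amplitudes is H(a).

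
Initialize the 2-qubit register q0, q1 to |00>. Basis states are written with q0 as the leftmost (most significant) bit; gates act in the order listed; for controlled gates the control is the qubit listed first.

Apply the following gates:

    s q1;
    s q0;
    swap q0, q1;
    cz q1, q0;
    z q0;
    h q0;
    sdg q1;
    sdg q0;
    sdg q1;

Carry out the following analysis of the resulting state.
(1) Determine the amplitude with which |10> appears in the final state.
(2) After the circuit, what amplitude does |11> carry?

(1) |10> carries amplitude -sqrt(2)*I/2 in the final state.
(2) |11> carries amplitude 0 in the final state.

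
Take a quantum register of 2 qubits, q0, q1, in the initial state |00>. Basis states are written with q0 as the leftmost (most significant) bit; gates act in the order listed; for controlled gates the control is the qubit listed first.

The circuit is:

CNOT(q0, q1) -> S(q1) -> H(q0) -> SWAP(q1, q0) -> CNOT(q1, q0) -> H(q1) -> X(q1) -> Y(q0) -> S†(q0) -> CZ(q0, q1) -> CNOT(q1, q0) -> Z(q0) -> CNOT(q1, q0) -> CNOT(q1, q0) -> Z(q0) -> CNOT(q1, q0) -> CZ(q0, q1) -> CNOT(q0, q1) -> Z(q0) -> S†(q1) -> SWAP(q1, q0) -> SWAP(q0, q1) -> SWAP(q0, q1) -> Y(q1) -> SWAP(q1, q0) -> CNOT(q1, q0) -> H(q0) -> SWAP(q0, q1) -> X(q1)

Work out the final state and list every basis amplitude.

After the circuit, the state carries amplitude sqrt(2)*(1 + I)/4 on |00>, sqrt(2)*(-1 + I)/4 on |01>, sqrt(2)*(-1 - I)/4 on |10>, sqrt(2)*(1 - I)/4 on |11>.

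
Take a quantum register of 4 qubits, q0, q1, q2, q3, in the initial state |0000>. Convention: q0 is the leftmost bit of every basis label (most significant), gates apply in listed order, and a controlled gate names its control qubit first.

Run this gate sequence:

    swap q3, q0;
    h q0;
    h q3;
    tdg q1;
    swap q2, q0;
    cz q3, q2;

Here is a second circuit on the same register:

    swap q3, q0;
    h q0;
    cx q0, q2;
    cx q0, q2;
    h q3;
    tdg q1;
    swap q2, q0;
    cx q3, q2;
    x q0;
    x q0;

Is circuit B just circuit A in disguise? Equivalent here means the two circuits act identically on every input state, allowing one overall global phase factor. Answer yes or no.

No: there is an input state on which the two circuits produce genuinely different outputs (not merely differing by a phase).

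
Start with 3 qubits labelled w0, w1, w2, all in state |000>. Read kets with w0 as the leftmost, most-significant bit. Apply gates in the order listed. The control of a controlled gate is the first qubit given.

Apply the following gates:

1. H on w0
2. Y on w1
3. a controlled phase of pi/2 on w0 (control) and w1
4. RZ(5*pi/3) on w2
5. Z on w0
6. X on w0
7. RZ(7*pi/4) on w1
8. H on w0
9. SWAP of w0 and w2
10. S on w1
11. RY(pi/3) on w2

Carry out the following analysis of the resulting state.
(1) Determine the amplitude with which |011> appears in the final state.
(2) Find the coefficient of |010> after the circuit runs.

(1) The final state's coefficient on |011> equals (-1 + sqrt(3) + I + sqrt(3)*I)*exp(I*pi/24)/4.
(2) |010> carries amplitude (-sqrt(3) - 1 - I + sqrt(3)*I)*exp(I*pi/24)/4 in the final state.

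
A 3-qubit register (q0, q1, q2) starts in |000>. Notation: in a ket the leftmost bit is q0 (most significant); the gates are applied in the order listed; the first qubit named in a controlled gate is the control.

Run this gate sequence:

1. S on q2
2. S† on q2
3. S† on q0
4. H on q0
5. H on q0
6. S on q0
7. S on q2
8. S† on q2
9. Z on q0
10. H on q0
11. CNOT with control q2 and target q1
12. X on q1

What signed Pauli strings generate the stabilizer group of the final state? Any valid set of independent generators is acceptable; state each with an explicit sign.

One valid set of independent stabilizer generators is +XII, -IZI, +IIZ (any independent generating set of the same group is equally correct). Key observation: steps 1-8 multiply out to the identity, so the circuit reduces to the remaining gates.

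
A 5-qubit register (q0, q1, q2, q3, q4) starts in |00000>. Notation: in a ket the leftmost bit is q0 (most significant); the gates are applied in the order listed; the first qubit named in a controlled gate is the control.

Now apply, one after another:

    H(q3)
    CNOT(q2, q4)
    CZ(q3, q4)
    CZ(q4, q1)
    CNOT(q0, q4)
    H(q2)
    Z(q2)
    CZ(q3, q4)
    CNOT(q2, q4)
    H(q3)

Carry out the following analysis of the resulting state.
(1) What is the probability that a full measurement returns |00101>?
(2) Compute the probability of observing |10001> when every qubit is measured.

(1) The probability of measuring |00101> is 1/2.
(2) Outcome |10001> occurs with probability 0.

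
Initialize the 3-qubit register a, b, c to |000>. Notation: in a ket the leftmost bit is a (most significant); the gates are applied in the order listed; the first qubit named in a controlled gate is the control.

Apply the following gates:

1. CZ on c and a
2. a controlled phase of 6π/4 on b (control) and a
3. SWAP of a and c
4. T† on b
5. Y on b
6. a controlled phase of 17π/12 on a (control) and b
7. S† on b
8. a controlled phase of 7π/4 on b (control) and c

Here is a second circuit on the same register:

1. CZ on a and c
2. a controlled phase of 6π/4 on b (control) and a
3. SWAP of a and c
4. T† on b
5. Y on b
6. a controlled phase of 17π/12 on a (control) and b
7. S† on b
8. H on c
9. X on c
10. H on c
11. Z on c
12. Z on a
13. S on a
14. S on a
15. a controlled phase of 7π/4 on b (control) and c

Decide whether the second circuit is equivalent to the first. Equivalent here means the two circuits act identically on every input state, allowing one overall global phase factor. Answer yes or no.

Yes, they are equivalent — the unitaries differ by at most a global phase.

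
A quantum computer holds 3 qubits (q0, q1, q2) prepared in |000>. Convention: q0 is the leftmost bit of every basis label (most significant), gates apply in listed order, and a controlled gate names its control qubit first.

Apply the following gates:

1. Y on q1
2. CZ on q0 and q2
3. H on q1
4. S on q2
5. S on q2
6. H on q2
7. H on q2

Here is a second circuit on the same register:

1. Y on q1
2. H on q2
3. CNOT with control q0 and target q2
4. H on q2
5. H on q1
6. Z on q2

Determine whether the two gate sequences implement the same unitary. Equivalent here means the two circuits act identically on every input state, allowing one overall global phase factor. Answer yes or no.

Yes: on every input state the two circuits agree up to one overall phase factor.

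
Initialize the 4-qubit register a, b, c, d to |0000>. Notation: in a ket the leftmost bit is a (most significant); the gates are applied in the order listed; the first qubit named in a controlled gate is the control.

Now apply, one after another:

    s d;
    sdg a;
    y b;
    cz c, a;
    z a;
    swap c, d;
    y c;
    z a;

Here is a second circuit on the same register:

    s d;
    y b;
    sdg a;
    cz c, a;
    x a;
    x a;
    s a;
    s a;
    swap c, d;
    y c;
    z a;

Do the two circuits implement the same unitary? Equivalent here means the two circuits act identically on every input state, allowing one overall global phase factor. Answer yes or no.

Yes — the two circuits implement the same unitary up to a global phase.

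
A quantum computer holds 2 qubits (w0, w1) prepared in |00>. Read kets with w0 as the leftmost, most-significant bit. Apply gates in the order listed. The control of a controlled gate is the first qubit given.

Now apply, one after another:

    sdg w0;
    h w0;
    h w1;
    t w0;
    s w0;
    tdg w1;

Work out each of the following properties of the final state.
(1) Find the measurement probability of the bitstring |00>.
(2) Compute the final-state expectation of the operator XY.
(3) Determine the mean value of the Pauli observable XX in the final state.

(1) A full measurement returns |00> with probability 1/4.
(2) The expectation value of XY is 1/2.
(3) In the final state, XX has expectation -1/2.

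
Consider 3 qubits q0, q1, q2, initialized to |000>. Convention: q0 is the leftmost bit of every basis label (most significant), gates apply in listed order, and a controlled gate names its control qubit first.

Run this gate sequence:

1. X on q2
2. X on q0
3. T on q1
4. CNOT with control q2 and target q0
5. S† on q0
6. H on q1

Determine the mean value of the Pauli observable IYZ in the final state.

In the final state, IYZ has expectation 0.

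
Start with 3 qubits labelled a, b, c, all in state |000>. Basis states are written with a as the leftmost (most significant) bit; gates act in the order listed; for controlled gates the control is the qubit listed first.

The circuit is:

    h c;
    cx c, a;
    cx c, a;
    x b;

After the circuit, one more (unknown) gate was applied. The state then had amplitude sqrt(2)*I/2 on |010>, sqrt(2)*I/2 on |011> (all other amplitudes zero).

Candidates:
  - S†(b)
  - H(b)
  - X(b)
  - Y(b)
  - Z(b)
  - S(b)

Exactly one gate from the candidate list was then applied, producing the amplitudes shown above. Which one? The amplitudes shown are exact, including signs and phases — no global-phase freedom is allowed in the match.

It was S(b) that produced the state shown. Key observation: the block from step 2 through step 3 cancels to the identity and can be dropped.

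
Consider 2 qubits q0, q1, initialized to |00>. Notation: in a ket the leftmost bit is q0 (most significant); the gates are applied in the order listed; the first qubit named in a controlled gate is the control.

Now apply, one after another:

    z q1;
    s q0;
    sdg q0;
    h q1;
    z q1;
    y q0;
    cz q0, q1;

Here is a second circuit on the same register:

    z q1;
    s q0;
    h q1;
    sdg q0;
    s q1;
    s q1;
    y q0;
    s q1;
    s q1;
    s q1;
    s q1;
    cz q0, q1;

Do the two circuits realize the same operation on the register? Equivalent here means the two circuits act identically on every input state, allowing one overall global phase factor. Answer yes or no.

Yes — the two circuits implement the same unitary up to a global phase.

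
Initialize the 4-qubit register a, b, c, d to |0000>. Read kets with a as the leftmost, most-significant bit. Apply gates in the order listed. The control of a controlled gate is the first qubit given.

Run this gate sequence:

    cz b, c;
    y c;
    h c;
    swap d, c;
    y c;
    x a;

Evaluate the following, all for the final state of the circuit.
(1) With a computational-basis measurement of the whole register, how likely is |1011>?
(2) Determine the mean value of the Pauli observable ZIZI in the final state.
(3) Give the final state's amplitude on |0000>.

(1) The probability of measuring |1011> is 1/2.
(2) The expectation value of ZIZI is 1.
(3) |0000> carries amplitude 0 in the final state.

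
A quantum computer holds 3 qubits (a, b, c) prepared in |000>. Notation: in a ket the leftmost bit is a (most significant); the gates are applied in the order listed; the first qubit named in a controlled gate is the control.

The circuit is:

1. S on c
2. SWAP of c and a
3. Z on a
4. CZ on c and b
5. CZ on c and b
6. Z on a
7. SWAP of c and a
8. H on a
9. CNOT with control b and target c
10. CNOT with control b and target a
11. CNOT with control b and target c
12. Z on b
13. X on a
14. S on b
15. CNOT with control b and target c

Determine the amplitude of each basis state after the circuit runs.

The final amplitudes are sqrt(2)/2 on |000>, sqrt(2)/2 on |100>, and 0 on every other basis state. Key observation: steps 2-7 multiply out to the identity, so the circuit reduces to the remaining gates.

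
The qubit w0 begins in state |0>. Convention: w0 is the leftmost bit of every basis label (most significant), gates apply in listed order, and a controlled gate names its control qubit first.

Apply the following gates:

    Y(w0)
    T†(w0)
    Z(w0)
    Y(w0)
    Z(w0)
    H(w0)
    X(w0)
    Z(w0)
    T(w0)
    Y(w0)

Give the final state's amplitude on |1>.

The final state's coefficient on |1> equals -sqrt(2)*exp(I*pi/4)/2.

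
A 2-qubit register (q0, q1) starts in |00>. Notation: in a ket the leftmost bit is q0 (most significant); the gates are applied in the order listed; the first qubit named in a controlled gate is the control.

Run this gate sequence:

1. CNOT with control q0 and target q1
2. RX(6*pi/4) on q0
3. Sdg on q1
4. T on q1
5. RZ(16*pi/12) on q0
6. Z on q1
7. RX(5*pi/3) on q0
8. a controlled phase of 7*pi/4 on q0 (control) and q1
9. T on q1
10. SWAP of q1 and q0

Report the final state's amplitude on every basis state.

The resulting statevector has amplitude (-sqrt(6) - sqrt(2)*exp(I*pi/3))*exp(I*pi/3)/4 on |00>, (-sqrt(2)*I + sqrt(6)*exp(5*I*pi/6))*exp(I*pi/3)/4 on |01>, 0 on |10>, 0 on |11>.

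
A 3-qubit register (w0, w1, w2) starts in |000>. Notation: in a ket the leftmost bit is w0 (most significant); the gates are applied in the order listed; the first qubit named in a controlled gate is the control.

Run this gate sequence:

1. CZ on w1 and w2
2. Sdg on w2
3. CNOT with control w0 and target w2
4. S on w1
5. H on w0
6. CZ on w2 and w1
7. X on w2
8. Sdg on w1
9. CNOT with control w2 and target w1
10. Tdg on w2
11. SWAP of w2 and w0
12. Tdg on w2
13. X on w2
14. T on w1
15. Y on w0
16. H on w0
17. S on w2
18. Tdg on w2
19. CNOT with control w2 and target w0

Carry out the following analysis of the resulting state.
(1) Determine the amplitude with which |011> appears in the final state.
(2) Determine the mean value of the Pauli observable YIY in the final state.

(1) The amplitude on |011> is -exp(3*I*pi/4)/2.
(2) In the final state, YIY has expectation 0.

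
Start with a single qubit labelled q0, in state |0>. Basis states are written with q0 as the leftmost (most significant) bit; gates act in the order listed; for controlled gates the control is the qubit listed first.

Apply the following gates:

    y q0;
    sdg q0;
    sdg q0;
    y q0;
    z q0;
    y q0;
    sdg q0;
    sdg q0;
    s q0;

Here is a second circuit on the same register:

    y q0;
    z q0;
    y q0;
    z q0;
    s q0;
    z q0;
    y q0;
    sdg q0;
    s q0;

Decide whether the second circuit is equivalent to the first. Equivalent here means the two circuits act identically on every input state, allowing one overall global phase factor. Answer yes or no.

No: there is an input state on which the two circuits produce genuinely different outputs (not merely differing by a phase).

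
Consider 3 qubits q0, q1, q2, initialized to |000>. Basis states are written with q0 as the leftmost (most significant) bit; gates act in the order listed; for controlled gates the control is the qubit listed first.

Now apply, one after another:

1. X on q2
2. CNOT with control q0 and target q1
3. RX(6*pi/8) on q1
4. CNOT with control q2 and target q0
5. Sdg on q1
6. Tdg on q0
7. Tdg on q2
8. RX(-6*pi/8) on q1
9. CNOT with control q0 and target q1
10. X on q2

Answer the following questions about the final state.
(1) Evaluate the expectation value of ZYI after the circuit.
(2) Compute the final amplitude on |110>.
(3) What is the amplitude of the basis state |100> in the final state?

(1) In the final state, ZYI has expectation -1/2.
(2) |110> carries amplitude -(1 - I)*(sqrt(2) + 2*I)/4 in the final state.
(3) The final state's coefficient on |100> equals sqrt(2)*(1 + I)/4.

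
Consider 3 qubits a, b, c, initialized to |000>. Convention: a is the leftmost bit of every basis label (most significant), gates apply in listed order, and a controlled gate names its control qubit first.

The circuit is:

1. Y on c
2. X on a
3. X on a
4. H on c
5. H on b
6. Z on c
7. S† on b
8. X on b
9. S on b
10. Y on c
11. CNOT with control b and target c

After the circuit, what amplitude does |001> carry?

|001> carries amplitude I/2 in the final state. Key observation: gates 2-3 undo each other exactly, leaving only the rest of the circuit to track.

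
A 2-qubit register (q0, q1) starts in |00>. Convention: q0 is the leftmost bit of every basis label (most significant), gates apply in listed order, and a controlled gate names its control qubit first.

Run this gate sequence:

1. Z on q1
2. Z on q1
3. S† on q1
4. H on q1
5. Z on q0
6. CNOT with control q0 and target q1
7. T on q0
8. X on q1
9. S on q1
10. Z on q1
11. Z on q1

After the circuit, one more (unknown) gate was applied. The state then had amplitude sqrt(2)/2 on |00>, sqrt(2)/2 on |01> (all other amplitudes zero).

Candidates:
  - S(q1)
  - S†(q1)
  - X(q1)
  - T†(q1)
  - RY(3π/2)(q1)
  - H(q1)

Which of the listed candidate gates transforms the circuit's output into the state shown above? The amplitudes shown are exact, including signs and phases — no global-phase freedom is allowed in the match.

The unique candidate consistent with the amplitudes is S†(q1).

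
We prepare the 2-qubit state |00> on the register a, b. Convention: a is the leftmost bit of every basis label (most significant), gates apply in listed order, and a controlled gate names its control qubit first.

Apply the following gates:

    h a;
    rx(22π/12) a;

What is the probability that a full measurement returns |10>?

The probability of measuring |10> is 1/2.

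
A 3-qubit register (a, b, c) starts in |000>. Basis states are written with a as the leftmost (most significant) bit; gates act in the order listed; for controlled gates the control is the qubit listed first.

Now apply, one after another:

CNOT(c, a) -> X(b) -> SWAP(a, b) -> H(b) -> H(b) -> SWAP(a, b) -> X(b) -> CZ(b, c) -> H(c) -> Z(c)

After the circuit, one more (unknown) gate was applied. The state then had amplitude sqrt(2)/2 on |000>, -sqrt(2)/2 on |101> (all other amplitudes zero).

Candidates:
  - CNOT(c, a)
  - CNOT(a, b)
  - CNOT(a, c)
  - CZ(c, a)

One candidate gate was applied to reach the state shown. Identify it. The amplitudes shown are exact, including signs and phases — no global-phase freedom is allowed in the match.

It was CNOT(c, a) that produced the state shown. Key observation: the block from step 2 through step 7 cancels to the identity and can be dropped.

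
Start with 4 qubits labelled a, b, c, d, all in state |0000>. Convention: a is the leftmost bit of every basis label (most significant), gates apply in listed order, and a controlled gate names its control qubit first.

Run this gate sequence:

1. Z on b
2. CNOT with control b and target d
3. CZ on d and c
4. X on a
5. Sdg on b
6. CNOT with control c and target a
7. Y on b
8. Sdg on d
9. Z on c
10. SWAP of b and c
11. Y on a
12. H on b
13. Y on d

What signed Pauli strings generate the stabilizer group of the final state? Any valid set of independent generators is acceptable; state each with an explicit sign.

The final state is stabilized by the group generated by +IXII, +ZIII, -IIZI, -IIIZ; other independent generating sets are equally valid.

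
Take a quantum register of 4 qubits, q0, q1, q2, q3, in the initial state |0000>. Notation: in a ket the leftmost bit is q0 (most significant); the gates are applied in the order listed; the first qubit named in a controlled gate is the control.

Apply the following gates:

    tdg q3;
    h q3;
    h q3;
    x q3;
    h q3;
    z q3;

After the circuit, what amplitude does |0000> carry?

The amplitude on |0000> is sqrt(2)/2. Key observation: the block from step 3 through step 6 cancels to the identity and can be dropped.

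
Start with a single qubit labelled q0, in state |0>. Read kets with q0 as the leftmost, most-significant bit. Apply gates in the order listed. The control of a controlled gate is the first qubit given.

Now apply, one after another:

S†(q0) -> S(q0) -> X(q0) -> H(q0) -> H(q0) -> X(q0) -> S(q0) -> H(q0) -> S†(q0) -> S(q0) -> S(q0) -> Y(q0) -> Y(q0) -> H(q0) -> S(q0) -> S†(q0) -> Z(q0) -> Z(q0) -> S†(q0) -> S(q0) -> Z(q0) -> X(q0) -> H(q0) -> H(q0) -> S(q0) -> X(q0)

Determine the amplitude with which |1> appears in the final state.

The amplitude on |1> is -1/2 + I/2.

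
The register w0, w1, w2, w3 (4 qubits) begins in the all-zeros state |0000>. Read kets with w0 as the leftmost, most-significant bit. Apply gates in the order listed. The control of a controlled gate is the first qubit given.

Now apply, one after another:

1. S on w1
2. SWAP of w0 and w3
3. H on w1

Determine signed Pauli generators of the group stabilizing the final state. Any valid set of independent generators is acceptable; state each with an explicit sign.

The final state is stabilized by the group generated by +IXII, +ZIII, +IIZI, +IIIZ; other independent generating sets are equally valid.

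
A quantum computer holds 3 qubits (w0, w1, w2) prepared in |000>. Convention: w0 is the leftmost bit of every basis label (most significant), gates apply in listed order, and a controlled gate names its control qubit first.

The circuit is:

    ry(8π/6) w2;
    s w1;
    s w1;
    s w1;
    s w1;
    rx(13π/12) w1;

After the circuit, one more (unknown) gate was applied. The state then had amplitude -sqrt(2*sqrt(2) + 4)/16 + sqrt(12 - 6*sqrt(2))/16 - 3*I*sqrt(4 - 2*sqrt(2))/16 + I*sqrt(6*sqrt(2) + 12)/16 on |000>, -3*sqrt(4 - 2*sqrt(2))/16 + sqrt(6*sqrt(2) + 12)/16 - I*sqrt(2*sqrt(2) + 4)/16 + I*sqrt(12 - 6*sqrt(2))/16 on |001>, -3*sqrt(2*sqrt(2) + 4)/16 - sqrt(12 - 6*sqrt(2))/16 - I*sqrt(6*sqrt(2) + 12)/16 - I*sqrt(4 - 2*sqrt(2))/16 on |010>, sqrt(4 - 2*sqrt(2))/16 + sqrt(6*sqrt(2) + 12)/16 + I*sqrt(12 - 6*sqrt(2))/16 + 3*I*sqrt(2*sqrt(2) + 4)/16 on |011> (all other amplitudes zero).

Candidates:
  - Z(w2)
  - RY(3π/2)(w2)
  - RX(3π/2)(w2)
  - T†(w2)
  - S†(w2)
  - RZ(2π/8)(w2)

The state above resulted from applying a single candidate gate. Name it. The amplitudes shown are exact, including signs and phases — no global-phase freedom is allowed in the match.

It was RX(3π/2)(w2) that produced the state shown.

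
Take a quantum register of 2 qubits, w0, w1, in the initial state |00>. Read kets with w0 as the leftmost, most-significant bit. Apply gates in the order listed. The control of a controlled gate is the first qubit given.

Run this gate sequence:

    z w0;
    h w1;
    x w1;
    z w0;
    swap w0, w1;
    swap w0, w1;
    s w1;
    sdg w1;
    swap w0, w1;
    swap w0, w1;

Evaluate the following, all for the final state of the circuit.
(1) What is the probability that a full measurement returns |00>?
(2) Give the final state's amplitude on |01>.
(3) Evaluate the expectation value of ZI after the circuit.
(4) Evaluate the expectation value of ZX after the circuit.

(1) A full measurement returns |00> with probability 1/2. Key observation: the block from step 5 through step 10 cancels to the identity and can be dropped.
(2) |01> carries amplitude sqrt(2)/2 in the final state.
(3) In the final state, ZI has expectation 1.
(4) The expectation value of ZX is 1.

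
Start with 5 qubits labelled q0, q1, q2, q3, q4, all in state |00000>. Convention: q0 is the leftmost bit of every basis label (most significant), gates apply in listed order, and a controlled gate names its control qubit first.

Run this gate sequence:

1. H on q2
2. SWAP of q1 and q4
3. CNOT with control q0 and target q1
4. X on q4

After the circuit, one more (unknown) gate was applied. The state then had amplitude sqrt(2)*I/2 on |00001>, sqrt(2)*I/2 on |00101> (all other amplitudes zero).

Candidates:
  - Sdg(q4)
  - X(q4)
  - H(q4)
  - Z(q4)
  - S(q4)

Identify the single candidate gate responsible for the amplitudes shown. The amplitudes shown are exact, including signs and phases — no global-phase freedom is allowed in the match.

The unique candidate consistent with the amplitudes is S(q4).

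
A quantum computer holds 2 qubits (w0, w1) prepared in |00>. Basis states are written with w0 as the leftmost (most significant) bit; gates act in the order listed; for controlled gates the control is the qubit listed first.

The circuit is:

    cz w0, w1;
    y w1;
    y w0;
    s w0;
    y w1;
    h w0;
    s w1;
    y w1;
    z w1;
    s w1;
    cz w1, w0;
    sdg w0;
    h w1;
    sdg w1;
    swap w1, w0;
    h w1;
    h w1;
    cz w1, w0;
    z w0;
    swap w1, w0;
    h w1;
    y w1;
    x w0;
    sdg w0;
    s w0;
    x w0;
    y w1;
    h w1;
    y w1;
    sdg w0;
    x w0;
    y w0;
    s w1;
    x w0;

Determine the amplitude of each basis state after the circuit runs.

The final amplitudes are I/2 on |00>, -I/2 on |01>, -I/2 on |10>, -I/2 on |11>.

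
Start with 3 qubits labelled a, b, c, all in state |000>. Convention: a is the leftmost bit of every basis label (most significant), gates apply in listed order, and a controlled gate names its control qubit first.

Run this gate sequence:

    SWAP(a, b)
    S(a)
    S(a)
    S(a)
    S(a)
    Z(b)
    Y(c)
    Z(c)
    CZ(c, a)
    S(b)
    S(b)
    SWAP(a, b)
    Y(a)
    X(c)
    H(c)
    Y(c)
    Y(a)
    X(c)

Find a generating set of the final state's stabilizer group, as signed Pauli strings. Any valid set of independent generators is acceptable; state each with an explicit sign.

One valid set of independent stabilizer generators is -IIX, +ZII, +IZI (any independent generating set of the same group is equally correct). Key observation: the block from step 2 through step 5 cancels to the identity and can be dropped.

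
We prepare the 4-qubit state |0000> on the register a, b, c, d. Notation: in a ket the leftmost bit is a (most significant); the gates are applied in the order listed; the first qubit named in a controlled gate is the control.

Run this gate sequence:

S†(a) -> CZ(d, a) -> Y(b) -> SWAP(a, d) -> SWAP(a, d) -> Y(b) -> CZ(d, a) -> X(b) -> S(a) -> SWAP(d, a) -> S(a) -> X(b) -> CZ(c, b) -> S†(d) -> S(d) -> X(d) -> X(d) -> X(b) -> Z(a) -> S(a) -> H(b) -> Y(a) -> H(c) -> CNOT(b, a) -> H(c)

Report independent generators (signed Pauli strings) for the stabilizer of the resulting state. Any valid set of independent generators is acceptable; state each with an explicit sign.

The stabilizer group can be generated by -XXII, -ZZII, +IIZI, +IIIZ, among other valid generating sets. Key observation: steps 2-7 multiply out to the identity, so the circuit reduces to the remaining gates.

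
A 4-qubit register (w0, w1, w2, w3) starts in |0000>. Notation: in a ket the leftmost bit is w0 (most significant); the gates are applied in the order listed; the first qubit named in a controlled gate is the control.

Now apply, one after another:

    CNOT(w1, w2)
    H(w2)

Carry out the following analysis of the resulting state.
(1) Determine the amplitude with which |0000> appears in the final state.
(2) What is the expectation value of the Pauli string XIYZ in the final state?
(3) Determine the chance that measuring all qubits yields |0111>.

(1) The amplitude on |0000> is sqrt(2)/2.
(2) In the final state, XIYZ has expectation 0.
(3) Outcome |0111> occurs with probability 0.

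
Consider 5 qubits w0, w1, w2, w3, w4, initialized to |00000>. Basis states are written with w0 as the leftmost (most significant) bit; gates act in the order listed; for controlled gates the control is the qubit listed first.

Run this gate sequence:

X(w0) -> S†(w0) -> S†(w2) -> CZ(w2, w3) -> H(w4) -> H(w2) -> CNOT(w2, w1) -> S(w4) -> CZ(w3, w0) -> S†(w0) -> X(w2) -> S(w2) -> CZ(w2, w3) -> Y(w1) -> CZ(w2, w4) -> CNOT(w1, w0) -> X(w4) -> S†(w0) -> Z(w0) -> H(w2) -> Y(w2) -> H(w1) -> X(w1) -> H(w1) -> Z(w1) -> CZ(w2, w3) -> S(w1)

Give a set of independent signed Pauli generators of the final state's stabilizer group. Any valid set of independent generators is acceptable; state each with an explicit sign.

The stabilizer group can be generated by -XYZIZ, -IZXII, -IZIIY, -ZZIII, +IIIZI, among other valid generating sets. Key observation: gates 22-25 undo each other exactly, leaving only the rest of the circuit to track.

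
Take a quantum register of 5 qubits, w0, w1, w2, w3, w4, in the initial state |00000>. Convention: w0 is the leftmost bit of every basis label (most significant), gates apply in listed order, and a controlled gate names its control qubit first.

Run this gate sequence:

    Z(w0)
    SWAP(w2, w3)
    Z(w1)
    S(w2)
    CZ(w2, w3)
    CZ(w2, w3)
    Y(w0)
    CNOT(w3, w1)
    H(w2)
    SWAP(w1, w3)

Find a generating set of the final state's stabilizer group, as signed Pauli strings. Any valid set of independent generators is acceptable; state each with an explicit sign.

One valid set of independent stabilizer generators is +IIXII, -ZIIII, +IZIII, +IIIZI, +IIIIZ (any independent generating set of the same group is equally correct). Key observation: steps 5-6 multiply out to the identity, so the circuit reduces to the remaining gates.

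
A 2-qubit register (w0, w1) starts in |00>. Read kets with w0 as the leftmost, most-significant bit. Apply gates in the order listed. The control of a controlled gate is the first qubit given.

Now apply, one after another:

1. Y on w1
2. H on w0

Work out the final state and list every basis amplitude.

After the circuit, the state carries amplitude 0 on |00>, sqrt(2)*I/2 on |01>, 0 on |10>, sqrt(2)*I/2 on |11>.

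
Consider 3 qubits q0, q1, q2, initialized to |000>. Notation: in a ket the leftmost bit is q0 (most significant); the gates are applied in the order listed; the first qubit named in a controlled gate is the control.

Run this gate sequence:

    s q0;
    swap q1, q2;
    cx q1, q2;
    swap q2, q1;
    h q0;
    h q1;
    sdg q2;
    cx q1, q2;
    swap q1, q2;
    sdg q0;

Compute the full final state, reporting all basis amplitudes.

After the circuit, the state carries amplitude 1/2 on |000>, 0 on |001>, 0 on |010>, 1/2 on |011>, -I/2 on |100>, 0 on |101>, 0 on |110>, -I/2 on |111>.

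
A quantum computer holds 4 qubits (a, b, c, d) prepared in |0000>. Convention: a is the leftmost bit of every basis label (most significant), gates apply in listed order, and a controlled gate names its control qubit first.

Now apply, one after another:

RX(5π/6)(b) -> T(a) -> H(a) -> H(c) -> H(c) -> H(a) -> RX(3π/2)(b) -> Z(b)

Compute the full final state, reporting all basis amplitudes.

The resulting statevector has amplitude -sqrt(3)/2 on |0000>, -I/2 on |0100>, and 0 on every other basis state. Key observation: steps 3-6 multiply out to the identity, so the circuit reduces to the remaining gates.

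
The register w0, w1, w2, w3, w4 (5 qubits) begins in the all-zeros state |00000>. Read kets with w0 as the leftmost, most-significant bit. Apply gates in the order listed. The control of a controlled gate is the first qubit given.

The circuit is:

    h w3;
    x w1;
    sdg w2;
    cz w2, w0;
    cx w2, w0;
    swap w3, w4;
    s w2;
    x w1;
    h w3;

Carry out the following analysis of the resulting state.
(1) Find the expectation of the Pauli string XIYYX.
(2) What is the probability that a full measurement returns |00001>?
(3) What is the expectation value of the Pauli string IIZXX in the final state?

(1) The expectation value of XIYYX is 0.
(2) The probability of measuring |00001> is 1/4.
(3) The observable IIZXX averages to 1.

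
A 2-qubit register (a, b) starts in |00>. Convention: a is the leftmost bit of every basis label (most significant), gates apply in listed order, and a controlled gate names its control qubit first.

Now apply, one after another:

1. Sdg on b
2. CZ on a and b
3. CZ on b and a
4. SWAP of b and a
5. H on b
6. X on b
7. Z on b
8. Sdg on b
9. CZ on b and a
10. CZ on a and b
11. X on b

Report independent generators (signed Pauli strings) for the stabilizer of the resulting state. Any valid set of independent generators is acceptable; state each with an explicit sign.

The final state is stabilized by the group generated by -IY, +ZI; other independent generating sets are equally valid.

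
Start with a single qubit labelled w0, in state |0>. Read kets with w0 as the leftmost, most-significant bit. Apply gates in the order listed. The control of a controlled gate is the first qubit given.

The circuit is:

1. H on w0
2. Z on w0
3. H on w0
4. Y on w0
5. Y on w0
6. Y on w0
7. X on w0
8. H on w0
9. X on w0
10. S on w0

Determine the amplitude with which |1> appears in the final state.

|1> carries amplitude sqrt(2)/2 in the final state.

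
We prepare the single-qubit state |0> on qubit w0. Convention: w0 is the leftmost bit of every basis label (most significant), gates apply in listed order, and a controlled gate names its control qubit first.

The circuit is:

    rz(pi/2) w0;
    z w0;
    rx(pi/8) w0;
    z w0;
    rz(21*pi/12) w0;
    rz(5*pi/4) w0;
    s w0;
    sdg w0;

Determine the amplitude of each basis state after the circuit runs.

The final amplitudes are exp(I*pi/4)*cos(pi/16) on |0>, -exp(3*I*pi/4)*sin(pi/16) on |1>.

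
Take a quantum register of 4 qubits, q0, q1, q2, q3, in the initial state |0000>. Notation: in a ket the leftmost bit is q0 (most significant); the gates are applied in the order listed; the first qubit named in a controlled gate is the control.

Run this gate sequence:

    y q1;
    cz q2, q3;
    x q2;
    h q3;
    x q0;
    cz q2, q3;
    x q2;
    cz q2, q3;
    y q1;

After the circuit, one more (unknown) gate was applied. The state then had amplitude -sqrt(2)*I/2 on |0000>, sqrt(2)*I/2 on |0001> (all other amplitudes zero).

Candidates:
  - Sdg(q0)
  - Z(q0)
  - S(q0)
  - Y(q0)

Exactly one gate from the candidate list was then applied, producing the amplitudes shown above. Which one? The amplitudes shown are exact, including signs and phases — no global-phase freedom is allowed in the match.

The applied gate was Y(q0).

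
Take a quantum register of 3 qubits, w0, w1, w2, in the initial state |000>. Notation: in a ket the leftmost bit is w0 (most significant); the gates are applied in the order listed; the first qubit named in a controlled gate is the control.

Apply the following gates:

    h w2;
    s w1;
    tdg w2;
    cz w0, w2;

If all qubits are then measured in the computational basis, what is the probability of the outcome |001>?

A full measurement returns |001> with probability 1/2.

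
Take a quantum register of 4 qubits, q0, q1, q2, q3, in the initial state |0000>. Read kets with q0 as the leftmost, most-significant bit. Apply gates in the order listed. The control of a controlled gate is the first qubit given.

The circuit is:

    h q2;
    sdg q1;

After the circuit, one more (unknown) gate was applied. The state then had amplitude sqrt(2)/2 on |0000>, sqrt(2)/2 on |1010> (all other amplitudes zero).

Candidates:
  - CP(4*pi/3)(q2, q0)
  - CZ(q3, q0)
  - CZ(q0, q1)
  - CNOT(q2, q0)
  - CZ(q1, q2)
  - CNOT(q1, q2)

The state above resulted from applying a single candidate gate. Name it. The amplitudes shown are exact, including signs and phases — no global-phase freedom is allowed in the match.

The unique candidate consistent with the amplitudes is CNOT(q2, q0).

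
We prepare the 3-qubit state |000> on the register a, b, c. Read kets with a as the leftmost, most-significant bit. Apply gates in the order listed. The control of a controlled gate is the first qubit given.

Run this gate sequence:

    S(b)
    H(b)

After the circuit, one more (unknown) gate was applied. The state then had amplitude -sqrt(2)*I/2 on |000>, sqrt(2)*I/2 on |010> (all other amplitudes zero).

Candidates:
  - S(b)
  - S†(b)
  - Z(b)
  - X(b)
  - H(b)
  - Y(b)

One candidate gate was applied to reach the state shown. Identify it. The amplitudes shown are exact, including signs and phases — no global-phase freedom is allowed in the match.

The applied gate was Y(b).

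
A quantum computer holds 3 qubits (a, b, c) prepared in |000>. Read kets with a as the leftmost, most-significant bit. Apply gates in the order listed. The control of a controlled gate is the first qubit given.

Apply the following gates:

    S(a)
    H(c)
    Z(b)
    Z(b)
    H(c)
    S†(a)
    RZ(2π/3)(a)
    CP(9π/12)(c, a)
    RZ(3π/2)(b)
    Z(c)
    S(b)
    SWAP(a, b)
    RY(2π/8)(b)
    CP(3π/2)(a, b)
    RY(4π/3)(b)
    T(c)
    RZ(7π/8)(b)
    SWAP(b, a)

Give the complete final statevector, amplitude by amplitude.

After the circuit, the state carries amplitude -sqrt(sqrt(2)/4 + 1/2)*exp(23*I*pi/48)/2 - sqrt(3)*sqrt(1/2 - sqrt(2)/4)*exp(23*I*pi/48)/2 on |000>, sqrt(3)*sqrt(sqrt(2)/4 + 1/2)*exp(-31*I*pi/48)/2 - sqrt(1/2 - sqrt(2)/4)*exp(-31*I*pi/48)/2 on |100>, and 0 on every other basis state. Key observation: the block from step 1 through step 6 cancels to the identity and can be dropped.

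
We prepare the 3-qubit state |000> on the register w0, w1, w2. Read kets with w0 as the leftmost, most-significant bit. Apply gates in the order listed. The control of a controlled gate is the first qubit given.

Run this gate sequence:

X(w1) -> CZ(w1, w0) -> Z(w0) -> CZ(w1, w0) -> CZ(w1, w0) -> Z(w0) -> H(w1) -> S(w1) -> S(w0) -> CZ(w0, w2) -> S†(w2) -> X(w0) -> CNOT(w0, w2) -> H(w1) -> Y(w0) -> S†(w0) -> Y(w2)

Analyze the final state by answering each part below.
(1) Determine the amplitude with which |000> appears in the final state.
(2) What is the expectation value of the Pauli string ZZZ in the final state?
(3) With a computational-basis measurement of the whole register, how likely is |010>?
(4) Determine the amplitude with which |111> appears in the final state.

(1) The amplitude on |000> is -1/2 + I/2.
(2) The observable ZZZ averages to 0.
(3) The probability of measuring |010> is 1/2.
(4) The amplitude on |111> is 0.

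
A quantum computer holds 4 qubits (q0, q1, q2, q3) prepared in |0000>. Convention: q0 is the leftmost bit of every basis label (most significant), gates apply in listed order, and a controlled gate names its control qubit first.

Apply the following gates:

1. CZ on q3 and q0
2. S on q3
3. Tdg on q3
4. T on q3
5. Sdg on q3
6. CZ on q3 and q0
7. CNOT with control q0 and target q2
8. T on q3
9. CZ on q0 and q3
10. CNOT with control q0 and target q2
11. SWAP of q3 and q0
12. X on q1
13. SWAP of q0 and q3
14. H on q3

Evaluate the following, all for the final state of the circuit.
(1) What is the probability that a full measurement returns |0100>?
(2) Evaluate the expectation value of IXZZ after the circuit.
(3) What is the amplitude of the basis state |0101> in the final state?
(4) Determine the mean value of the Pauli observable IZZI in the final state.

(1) The probability of measuring |0100> is 1/2.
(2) In the final state, IXZZ has expectation 0.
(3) The amplitude on |0101> is sqrt(2)/2.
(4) The observable IZZI averages to -1.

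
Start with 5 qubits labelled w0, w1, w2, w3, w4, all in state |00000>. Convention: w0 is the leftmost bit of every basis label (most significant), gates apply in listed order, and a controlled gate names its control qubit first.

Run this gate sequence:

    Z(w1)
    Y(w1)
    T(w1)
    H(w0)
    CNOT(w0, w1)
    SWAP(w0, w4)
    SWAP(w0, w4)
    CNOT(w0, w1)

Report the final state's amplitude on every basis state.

After the circuit, the state carries amplitude sqrt(2)*exp(3*I*pi/4)/2 on |01000>, sqrt(2)*exp(3*I*pi/4)/2 on |11000>, and 0 on every other basis state. Key observation: steps 5-8 multiply out to the identity, so the circuit reduces to the remaining gates.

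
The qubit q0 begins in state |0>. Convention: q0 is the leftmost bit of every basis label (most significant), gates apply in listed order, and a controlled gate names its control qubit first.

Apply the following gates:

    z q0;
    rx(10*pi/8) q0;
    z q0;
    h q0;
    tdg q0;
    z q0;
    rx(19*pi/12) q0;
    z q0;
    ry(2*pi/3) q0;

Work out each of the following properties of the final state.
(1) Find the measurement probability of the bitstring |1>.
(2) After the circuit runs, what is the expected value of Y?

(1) Outcome |1> occurs with probability sqrt(2)/16 + sqrt(6)/16 + 1/2.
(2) The observable Y averages to -sqrt(2)/4 + sqrt(6)/4.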